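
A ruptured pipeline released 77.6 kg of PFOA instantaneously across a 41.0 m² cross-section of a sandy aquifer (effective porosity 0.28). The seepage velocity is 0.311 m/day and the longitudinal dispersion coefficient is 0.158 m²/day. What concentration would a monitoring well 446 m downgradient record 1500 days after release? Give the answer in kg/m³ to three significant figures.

For an instantaneous plane source, C(x,t) = M/(n_e·A·√(4πDt)) · exp(−(x−vt)²/(4Dt)), with n_e·A the pore (flow) area.
Plume center vt = 0.311 × 1500 = 466.5 m, so the well at 446 m is 20.5 m upgradient of the peak.
√(4πDt) = 54.57 m, giving peak height M/(n_e·A·√(4πDt)) = 77.6/(0.28 × 41.0 × 54.57) = 0.1239 kg/m³.
(x−vt)²/(4Dt) = (-20.5)²/(4 × 0.158 × 1500) = 0.4433; exp(−0.4433) = 0.6419.
C = 0.1239 × 0.6419 = 0.0795 kg/m³.

0.0795 kg/m³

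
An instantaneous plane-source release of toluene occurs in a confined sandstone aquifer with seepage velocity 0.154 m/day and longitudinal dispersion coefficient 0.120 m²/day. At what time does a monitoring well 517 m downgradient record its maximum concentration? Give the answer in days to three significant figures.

3350 days

For the 1D instantaneous-source solution, setting ∂C/∂t = 0 at fixed x gives v²t² + 2Dt − x² = 0, so t = (√(D² + v²x²) − D)/v².
√(D² + v²x²) = √(0.120² + 0.154² × 517²) = 79.62; v² = 0.023716.
t = (79.62 − 0.120)/0.023716 = 3350 days (vs. the pure-advection estimate x/v = 3360 d).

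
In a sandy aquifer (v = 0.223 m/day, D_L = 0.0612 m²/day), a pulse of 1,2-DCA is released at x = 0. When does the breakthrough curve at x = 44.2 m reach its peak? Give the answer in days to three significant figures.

For the 1D instantaneous-source solution, setting ∂C/∂t = 0 at fixed x gives v²t² + 2Dt − x² = 0, so t = (√(D² + v²x²) − D)/v².
√(D² + v²x²) = √(0.0612² + 0.223² × 44.2²) = 9.857; v² = 0.049729.
t = (9.857 − 0.0612)/0.049729 = 197 days (vs. the pure-advection estimate x/v = 198 d).

197 days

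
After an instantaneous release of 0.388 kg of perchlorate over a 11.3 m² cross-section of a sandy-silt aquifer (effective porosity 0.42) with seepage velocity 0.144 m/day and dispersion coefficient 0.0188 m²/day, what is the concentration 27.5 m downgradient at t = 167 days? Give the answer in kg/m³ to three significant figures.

0.00504 kg/m³

For an instantaneous plane source, C(x,t) = M/(n_e·A·√(4πDt)) · exp(−(x−vt)²/(4Dt)), with n_e·A the pore (flow) area.
Plume center vt = 0.144 × 167 = 24.048 m, so the well at 27.5 m is 3.452 m downgradient of the peak.
√(4πDt) = 6.281 m, giving peak height M/(n_e·A·√(4πDt)) = 0.388/(0.42 × 11.3 × 6.281) = 0.01302 kg/m³.
(x−vt)²/(4Dt) = (3.452)²/(4 × 0.0188 × 167) = 0.9489; exp(−0.9489) = 0.3872.
C = 0.01302 × 0.3872 = 0.00504 kg/m³.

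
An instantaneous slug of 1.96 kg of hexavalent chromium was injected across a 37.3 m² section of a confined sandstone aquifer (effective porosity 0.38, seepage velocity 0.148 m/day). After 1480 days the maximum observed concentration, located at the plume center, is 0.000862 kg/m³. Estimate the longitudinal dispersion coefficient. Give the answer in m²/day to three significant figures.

1.38 m²/day

At the plume center C_max = M/(n_e·A·√(4πDt)), so D = M²/(4πt·(n_e·A·C_max)²).
n_e·A·C_max = 0.38 × 37.3 × 0.000862 = 0.01222 kg/m.
D = 1.96²/(4π × 1480 × 0.01222²) = 1.38 m²/day.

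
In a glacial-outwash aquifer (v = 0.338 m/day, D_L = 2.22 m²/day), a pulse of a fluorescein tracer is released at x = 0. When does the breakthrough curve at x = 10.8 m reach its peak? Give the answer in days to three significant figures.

For the 1D instantaneous-source solution, setting ∂C/∂t = 0 at fixed x gives v²t² + 2Dt − x² = 0, so t = (√(D² + v²x²) − D)/v².
√(D² + v²x²) = √(2.22² + 0.338² × 10.8²) = 4.272; v² = 0.114244.
t = (4.272 − 2.22)/0.114244 = 18.0 days (vs. the pure-advection estimate x/v = 32.0 d).

18.0 days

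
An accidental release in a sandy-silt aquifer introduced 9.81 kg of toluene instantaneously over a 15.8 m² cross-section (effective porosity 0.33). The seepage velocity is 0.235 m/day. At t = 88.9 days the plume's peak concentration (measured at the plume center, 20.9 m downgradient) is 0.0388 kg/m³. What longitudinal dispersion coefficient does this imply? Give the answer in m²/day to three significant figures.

At the plume center C_max = M/(n_e·A·√(4πDt)), so D = M²/(4πt·(n_e·A·C_max)²).
n_e·A·C_max = 0.33 × 15.8 × 0.0388 = 0.2023 kg/m.
D = 9.81²/(4π × 88.9 × 0.2023²) = 2.10 m²/day.

2.10 m²/day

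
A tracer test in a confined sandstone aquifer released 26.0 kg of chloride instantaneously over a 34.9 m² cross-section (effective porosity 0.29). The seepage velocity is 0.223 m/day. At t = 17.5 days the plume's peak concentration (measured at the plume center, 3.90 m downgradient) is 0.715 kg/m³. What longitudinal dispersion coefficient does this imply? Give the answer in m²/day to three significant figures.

0.0587 m²/day

At the plume center C_max = M/(n_e·A·√(4πDt)), so D = M²/(4πt·(n_e·A·C_max)²).
n_e·A·C_max = 0.29 × 34.9 × 0.715 = 7.237 kg/m.
D = 26.0²/(4π × 17.5 × 7.237²) = 0.0587 m²/day.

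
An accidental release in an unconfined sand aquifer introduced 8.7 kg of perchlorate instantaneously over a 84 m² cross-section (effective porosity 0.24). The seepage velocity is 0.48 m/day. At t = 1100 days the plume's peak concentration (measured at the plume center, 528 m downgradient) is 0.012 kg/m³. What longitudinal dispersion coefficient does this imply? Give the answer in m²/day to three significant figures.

At the plume center C_max = M/(n_e·A·√(4πDt)), so D = M²/(4πt·(n_e·A·C_max)²).
n_e·A·C_max = 0.24 × 84 × 0.012 = 0.2419 kg/m.
D = 8.7²/(4π × 1100 × 0.2419²) = 0.0936 m²/day.

0.0936 m²/day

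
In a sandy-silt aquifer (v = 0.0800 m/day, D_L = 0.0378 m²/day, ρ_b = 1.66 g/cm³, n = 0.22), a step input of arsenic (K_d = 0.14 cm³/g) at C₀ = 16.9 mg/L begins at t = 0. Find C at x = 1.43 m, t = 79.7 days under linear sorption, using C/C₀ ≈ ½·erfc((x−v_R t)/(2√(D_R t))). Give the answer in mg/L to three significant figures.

14.1 mg/L

Retardation factor R = 1 + ρ_b·K_d/n = 1 + 1.66 × 0.14/0.22 = 2.056.
Sorption retards both mechanisms: v_R = v/R = 0.03891 m/day, D_R = D/R = 0.01839 m²/day.
v_R·t = 0.03891 × 79.7 = 3.101127 m; 2√(D_R t) = 2.421 m; argument = (1.43 − 3.101127)/2.421 = -0.6903.
C = C₀ × ½·erfc(-0.6903) = 16.9 × 0.8355 = 14.1 mg/L.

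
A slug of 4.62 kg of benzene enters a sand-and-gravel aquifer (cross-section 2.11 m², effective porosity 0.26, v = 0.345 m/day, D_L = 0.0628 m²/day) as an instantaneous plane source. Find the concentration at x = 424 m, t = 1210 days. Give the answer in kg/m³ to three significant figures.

For an instantaneous plane source, C(x,t) = M/(n_e·A·√(4πDt)) · exp(−(x−vt)²/(4Dt)), with n_e·A the pore (flow) area.
Plume center vt = 0.345 × 1210 = 417.45 m, so the well at 424 m is 6.55 m downgradient of the peak.
√(4πDt) = 30.90 m, giving peak height M/(n_e·A·√(4πDt)) = 4.62/(0.26 × 2.11 × 30.90) = 0.2725 kg/m³.
(x−vt)²/(4Dt) = (6.55)²/(4 × 0.0628 × 1210) = 0.1411; exp(−0.1411) = 0.8684.
C = 0.2725 × 0.8684 = 0.237 kg/m³.

0.237 kg/m³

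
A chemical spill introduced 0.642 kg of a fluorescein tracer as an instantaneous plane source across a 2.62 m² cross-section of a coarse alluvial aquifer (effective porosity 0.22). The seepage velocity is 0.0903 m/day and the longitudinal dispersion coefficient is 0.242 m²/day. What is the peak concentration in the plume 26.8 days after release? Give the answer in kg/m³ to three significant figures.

The peak of an instantaneous 1D plume sits at x = vt; there the Gaussian factor is 1 and C_max = M/(n_e·A·√(4πDt)), where n_e·A is the pore area the mass is dissolved in.
√(4πDt) = √(4π × 0.242 × 26.8) = 9.028 m, so C_max = 0.642/(0.22 × 2.62 × 9.028) = 0.123 kg/m³.

0.123 kg/m³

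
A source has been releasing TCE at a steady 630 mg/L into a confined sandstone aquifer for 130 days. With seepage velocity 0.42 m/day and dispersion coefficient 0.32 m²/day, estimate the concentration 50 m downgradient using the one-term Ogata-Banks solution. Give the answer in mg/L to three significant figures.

437 mg/L

For a continuous step input, C/C₀ ≈ ½·erfc((x−vt)/(2√(Dt))).
vt = 0.42 × 130 = 54.6 m and 2√(Dt) = 2√(0.32 × 130) = 12.90 m.
Argument (x−vt)/(2√(Dt)) = (50 − 54.6)/12.90 = -0.3566; ½·erfc(-0.3566) = 0.6930.
C = 630 × 0.6930 = 437 mg/L.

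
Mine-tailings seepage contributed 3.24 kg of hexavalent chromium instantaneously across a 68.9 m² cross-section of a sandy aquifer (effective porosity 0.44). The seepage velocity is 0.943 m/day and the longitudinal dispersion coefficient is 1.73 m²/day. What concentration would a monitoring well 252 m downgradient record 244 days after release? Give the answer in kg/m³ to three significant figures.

0.00110 kg/m³

For an instantaneous plane source, C(x,t) = M/(n_e·A·√(4πDt)) · exp(−(x−vt)²/(4Dt)), with n_e·A the pore (flow) area.
Plume center vt = 0.943 × 244 = 230.092 m, so the well at 252 m is 21.908 m downgradient of the peak.
√(4πDt) = 72.83 m, giving peak height M/(n_e·A·√(4πDt)) = 3.24/(0.44 × 68.9 × 72.83) = 0.001467 kg/m³.
(x−vt)²/(4Dt) = (21.908)²/(4 × 1.73 × 244) = 0.2843; exp(−0.2843) = 0.7525.
C = 0.001467 × 0.7525 = 0.00110 kg/m³.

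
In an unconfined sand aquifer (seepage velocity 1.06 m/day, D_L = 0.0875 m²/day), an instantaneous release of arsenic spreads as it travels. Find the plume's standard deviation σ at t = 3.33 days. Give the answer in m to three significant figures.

0.763 m

Dispersive spreading gives a Gaussian with σ² = 2Dt; advection only shifts the center.
σ = √(2 × 0.0875 × 3.33) = 0.763 m.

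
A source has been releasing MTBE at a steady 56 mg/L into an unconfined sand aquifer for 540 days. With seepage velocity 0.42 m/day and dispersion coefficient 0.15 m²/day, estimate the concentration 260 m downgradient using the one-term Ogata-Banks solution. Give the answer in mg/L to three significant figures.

0.255 mg/L

For a continuous step input, C/C₀ ≈ ½·erfc((x−vt)/(2√(Dt))).
vt = 0.42 × 540 = 226.8 m and 2√(Dt) = 2√(0.15 × 540) = 18.00 m.
Argument (x−vt)/(2√(Dt)) = (260 − 226.8)/18.00 = 1.844; ½·erfc(1.844) = 0.004556.
C = 56 × 0.004556 = 0.255 mg/L.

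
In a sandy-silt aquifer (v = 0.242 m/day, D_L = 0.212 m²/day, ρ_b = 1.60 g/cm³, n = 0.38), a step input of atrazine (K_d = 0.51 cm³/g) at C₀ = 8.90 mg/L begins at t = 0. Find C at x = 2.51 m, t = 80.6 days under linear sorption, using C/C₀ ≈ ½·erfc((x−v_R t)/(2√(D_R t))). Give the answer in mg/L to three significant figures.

Retardation factor R = 1 + ρ_b·K_d/n = 1 + 1.60 × 0.51/0.38 = 3.147.
Sorption retards both mechanisms: v_R = v/R = 0.07690 m/day, D_R = D/R = 0.06737 m²/day.
v_R·t = 0.07690 × 80.6 = 6.19814 m; 2√(D_R t) = 4.660 m; argument = (2.51 − 6.19814)/4.660 = -0.7914.
C = C₀ × ½·erfc(-0.7914) = 8.90 × 0.8685 = 7.73 mg/L.

7.73 mg/L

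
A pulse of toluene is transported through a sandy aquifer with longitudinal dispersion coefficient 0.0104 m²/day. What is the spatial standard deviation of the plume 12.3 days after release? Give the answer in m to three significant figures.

0.506 m

Dispersive spreading gives a Gaussian with σ² = 2Dt; advection only shifts the center.
σ = √(2 × 0.0104 × 12.3) = 0.506 m.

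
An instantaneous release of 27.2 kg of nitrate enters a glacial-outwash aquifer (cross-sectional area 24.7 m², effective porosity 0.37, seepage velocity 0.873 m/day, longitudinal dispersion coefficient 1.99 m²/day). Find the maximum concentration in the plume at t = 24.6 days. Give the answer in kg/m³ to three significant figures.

The peak of an instantaneous 1D plume sits at x = vt; there the Gaussian factor is 1 and C_max = M/(n_e·A·√(4πDt)), where n_e·A is the pore area the mass is dissolved in.
√(4πDt) = √(4π × 1.99 × 24.6) = 24.80 m, so C_max = 27.2/(0.37 × 24.7 × 24.80) = 0.120 kg/m³.

0.120 kg/m³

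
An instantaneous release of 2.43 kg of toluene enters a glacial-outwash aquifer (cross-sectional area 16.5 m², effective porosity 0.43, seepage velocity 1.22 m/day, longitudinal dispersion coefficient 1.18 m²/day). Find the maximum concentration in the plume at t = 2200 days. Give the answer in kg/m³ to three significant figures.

0.00190 kg/m³

The peak of an instantaneous 1D plume sits at x = vt; there the Gaussian factor is 1 and C_max = M/(n_e·A·√(4πDt)), where n_e·A is the pore area the mass is dissolved in.
√(4πDt) = √(4π × 1.18 × 2200) = 180.6 m, so C_max = 2.43/(0.43 × 16.5 × 180.6) = 0.00190 kg/m³.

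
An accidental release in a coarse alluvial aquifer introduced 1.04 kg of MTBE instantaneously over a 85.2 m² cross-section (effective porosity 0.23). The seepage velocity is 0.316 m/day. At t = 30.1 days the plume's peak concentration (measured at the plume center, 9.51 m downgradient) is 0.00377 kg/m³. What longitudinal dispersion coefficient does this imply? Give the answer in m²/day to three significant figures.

0.524 m²/day

At the plume center C_max = M/(n_e·A·√(4πDt)), so D = M²/(4πt·(n_e·A·C_max)²).
n_e·A·C_max = 0.23 × 85.2 × 0.00377 = 0.07388 kg/m.
D = 1.04²/(4π × 30.1 × 0.07388²) = 0.524 m²/day.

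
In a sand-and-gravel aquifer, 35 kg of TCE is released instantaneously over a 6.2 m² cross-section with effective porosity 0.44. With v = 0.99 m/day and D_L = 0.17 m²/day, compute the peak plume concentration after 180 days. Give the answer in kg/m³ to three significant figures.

0.654 kg/m³

The peak of an instantaneous 1D plume sits at x = vt; there the Gaussian factor is 1 and C_max = M/(n_e·A·√(4πDt)), where n_e·A is the pore area the mass is dissolved in.
√(4πDt) = √(4π × 0.17 × 180) = 19.61 m, so C_max = 35/(0.44 × 6.2 × 19.61) = 0.654 kg/m³.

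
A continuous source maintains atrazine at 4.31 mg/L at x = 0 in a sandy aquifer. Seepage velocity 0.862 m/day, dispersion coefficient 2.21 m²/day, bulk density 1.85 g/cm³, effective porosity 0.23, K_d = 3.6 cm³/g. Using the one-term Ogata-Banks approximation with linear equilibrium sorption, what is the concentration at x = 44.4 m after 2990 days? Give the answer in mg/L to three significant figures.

4.21 mg/L

Retardation factor R = 1 + ρ_b·K_d/n = 1 + 1.85 × 3.6/0.23 = 29.96.
Sorption retards both mechanisms: v_R = v/R = 0.02877 m/day, D_R = D/R = 0.07377 m²/day.
v_R·t = 0.02877 × 2990 = 86.0223 m; 2√(D_R t) = 29.70 m; argument = (44.4 − 86.0223)/29.70 = -1.401.
C = C₀ × ½·erfc(-1.401) = 4.31 × 0.9762 = 4.21 mg/L.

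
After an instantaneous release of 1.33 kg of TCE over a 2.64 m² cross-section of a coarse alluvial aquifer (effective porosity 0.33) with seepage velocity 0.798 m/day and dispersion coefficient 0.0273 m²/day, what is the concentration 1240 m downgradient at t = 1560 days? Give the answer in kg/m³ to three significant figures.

For an instantaneous plane source, C(x,t) = M/(n_e·A·√(4πDt)) · exp(−(x−vt)²/(4Dt)), with n_e·A the pore (flow) area.
Plume center vt = 0.798 × 1560 = 1244.88 m, so the well at 1240 m is 4.88 m upgradient of the peak.
√(4πDt) = 23.13 m, giving peak height M/(n_e·A·√(4πDt)) = 1.33/(0.33 × 2.64 × 23.13) = 0.06600 kg/m³.
(x−vt)²/(4Dt) = (-4.88)²/(4 × 0.0273 × 1560) = 0.1398; exp(−0.1398) = 0.8695.
C = 0.06600 × 0.8695 = 0.0574 kg/m³.

0.0574 kg/m³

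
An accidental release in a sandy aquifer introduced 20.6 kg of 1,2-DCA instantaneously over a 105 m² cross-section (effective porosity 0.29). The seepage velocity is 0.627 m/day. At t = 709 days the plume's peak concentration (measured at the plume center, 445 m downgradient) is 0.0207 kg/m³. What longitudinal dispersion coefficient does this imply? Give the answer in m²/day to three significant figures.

At the plume center C_max = M/(n_e·A·√(4πDt)), so D = M²/(4πt·(n_e·A·C_max)²).
n_e·A·C_max = 0.29 × 105 × 0.0207 = 0.6303 kg/m.
D = 20.6²/(4π × 709 × 0.6303²) = 0.120 m²/day.

0.120 m²/day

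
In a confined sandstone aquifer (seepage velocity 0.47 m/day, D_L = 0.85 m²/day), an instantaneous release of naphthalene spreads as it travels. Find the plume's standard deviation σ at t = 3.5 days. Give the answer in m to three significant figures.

2.44 m

Dispersive spreading gives a Gaussian with σ² = 2Dt; advection only shifts the center.
σ = √(2 × 0.85 × 3.5) = 2.44 m.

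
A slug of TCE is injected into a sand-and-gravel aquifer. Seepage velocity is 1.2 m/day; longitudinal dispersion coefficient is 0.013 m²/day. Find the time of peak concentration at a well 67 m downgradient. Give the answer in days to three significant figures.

55.8 days

For the 1D instantaneous-source solution, setting ∂C/∂t = 0 at fixed x gives v²t² + 2Dt − x² = 0, so t = (√(D² + v²x²) − D)/v².
√(D² + v²x²) = √(0.013² + 1.2² × 67²) = 80.40; v² = 1.44.
t = (80.40 − 0.013)/1.44 = 55.8 days (vs. the pure-advection estimate x/v = 55.8 d).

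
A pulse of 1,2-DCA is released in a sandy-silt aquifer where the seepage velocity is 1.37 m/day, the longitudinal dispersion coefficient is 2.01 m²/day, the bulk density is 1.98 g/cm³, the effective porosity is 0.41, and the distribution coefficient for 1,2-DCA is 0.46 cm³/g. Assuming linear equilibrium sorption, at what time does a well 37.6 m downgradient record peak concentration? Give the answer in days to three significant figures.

85.0 days

Retardation factor R = 1 + ρ_b·K_d/n = 1 + 1.98 × 0.46/0.41 = 3.221.
Sorption retards both mechanisms: v_R = v/R = 0.4253 m/day, D_R = D/R = 0.6240 m²/day.
Peak time from v_R²t² + 2D_R t − x² = 0: t = (√(D_R² + v_R²x²) − D_R)/v_R².
√(D_R² + v_R²x²) = √(0.6240² + 0.4253² × 37.6²) = 16.00; v_R² = 0.1809.
t = (16.00 − 0.6240)/0.1809 = 85.0 days.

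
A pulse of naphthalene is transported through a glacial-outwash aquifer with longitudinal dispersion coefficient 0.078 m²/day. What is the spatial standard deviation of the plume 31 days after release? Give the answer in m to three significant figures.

2.20 m

Dispersive spreading gives a Gaussian with σ² = 2Dt; advection only shifts the center.
σ = √(2 × 0.078 × 31) = 2.20 m.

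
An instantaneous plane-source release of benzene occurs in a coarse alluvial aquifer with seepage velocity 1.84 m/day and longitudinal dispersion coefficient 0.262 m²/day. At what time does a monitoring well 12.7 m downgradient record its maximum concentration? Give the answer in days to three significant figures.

6.83 days

For the 1D instantaneous-source solution, setting ∂C/∂t = 0 at fixed x gives v²t² + 2Dt − x² = 0, so t = (√(D² + v²x²) − D)/v².
√(D² + v²x²) = √(0.262² + 1.84² × 12.7²) = 23.37; v² = 3.3856.
t = (23.37 − 0.262)/3.3856 = 6.83 days (vs. the pure-advection estimate x/v = 6.90 d).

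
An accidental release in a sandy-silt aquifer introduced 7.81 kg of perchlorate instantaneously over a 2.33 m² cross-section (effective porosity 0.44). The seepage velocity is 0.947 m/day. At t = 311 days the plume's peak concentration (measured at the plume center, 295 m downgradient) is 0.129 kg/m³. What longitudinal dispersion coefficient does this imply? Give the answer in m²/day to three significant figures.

At the plume center C_max = M/(n_e·A·√(4πDt)), so D = M²/(4πt·(n_e·A·C_max)²).
n_e·A·C_max = 0.44 × 2.33 × 0.129 = 0.1323 kg/m.
D = 7.81²/(4π × 311 × 0.1323²) = 0.892 m²/day.

0.892 m²/day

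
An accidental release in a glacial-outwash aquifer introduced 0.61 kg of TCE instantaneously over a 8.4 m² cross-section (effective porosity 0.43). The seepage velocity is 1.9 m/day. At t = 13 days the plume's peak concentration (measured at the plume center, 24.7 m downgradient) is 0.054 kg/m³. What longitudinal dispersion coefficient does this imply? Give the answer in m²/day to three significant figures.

0.0599 m²/day

At the plume center C_max = M/(n_e·A·√(4πDt)), so D = M²/(4πt·(n_e·A·C_max)²).
n_e·A·C_max = 0.43 × 8.4 × 0.054 = 0.1950 kg/m.
D = 0.61²/(4π × 13 × 0.1950²) = 0.0599 m²/day.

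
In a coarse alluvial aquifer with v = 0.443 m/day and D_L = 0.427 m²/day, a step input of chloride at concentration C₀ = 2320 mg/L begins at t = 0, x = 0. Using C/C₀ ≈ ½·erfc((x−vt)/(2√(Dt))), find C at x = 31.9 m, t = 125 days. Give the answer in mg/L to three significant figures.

For a continuous step input, C/C₀ ≈ ½·erfc((x−vt)/(2√(Dt))).
vt = 0.443 × 125 = 55.375 m and 2√(Dt) = 2√(0.427 × 125) = 14.61 m.
Argument (x−vt)/(2√(Dt)) = (31.9 − 55.375)/14.61 = -1.607; ½·erfc(-1.607) = 0.9885.
C = 2320 × 0.9885 = 2290 mg/L.

2290 mg/L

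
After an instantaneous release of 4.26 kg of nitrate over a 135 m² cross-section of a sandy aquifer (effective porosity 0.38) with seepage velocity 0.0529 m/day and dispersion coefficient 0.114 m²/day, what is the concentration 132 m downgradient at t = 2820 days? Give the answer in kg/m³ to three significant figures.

0.00104 kg/m³

For an instantaneous plane source, C(x,t) = M/(n_e·A·√(4πDt)) · exp(−(x−vt)²/(4Dt)), with n_e·A the pore (flow) area.
Plume center vt = 0.0529 × 2820 = 149.178 m, so the well at 132 m is 17.178 m upgradient of the peak.
√(4πDt) = 63.56 m, giving peak height M/(n_e·A·√(4πDt)) = 4.26/(0.38 × 135 × 63.56) = 0.001306 kg/m³.
(x−vt)²/(4Dt) = (-17.178)²/(4 × 0.114 × 2820) = 0.2295; exp(−0.2295) = 0.7949.
C = 0.001306 × 0.7949 = 0.00104 kg/m³.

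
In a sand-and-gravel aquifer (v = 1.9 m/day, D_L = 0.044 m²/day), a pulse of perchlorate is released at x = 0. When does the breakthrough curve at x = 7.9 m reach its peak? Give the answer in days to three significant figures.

4.15 days

For the 1D instantaneous-source solution, setting ∂C/∂t = 0 at fixed x gives v²t² + 2Dt − x² = 0, so t = (√(D² + v²x²) − D)/v².
√(D² + v²x²) = √(0.044² + 1.9² × 7.9²) = 15.01; v² = 3.61.
t = (15.01 − 0.044)/3.61 = 4.15 days (vs. the pure-advection estimate x/v = 4.16 d).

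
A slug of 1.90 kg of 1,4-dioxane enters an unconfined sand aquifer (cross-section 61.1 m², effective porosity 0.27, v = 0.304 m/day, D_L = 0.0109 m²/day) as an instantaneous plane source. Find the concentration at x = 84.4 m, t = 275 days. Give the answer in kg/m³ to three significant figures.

For an instantaneous plane source, C(x,t) = M/(n_e·A·√(4πDt)) · exp(−(x−vt)²/(4Dt)), with n_e·A the pore (flow) area.
Plume center vt = 0.304 × 275 = 83.6 m, so the well at 84.4 m is 0.8 m downgradient of the peak.
√(4πDt) = 6.137 m, giving peak height M/(n_e·A·√(4πDt)) = 1.90/(0.27 × 61.1 × 6.137) = 0.01877 kg/m³.
(x−vt)²/(4Dt) = (0.8)²/(4 × 0.0109 × 275) = 0.05338; exp(−0.05338) = 0.9480.
C = 0.01877 × 0.9480 = 0.0178 kg/m³.

0.0178 kg/m³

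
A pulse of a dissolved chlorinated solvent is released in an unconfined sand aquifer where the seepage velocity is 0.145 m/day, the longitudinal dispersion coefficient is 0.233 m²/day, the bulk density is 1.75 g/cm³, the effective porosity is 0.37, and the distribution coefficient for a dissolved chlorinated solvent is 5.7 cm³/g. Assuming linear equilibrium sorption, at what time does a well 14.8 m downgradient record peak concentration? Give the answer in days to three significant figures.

2560 days

Retardation factor R = 1 + ρ_b·K_d/n = 1 + 1.75 × 5.7/0.37 = 27.96.
Sorption retards both mechanisms: v_R = v/R = 0.005186 m/day, D_R = D/R = 0.008333 m²/day.
Peak time from v_R²t² + 2D_R t − x² = 0: t = (√(D_R² + v_R²x²) − D_R)/v_R².
√(D_R² + v_R²x²) = √(0.008333² + 0.005186² × 14.8²) = 0.07720; v_R² = 2.689e-05.
t = (0.07720 − 0.008333)/2.689e-05 = 2560 days.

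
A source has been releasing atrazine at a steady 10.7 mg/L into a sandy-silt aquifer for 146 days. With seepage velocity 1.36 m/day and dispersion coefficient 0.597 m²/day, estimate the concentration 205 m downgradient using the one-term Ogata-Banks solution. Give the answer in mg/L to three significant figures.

For a continuous step input, C/C₀ ≈ ½·erfc((x−vt)/(2√(Dt))).
vt = 1.36 × 146 = 198.56 m and 2√(Dt) = 2√(0.597 × 146) = 18.67 m.
Argument (x−vt)/(2√(Dt)) = (205 − 198.56)/18.67 = 0.3449; ½·erfc(0.3449) = 0.3129.
C = 10.7 × 0.3129 = 3.35 mg/L.

3.35 mg/L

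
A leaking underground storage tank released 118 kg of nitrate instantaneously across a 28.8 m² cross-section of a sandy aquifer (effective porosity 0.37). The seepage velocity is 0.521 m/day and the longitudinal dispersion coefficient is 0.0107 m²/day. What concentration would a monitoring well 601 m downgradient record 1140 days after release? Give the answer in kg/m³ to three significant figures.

For an instantaneous plane source, C(x,t) = M/(n_e·A·√(4πDt)) · exp(−(x−vt)²/(4Dt)), with n_e·A the pore (flow) area.
Plume center vt = 0.521 × 1140 = 593.94 m, so the well at 601 m is 7.06 m downgradient of the peak.
√(4πDt) = 12.38 m, giving peak height M/(n_e·A·√(4πDt)) = 118/(0.37 × 28.8 × 12.38) = 0.8945 kg/m³.
(x−vt)²/(4Dt) = (7.06)²/(4 × 0.0107 × 1140) = 1.022; exp(−1.022) = 0.3599.
C = 0.8945 × 0.3599 = 0.322 kg/m³.

0.322 kg/m³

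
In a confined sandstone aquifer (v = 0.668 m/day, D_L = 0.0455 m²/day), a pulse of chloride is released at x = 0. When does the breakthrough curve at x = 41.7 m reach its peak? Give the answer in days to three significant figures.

62.3 days

For the 1D instantaneous-source solution, setting ∂C/∂t = 0 at fixed x gives v²t² + 2Dt − x² = 0, so t = (√(D² + v²x²) − D)/v².
√(D² + v²x²) = √(0.0455² + 0.668² × 41.7²) = 27.86; v² = 0.446224.
t = (27.86 − 0.0455)/0.446224 = 62.3 days (vs. the pure-advection estimate x/v = 62.4 d).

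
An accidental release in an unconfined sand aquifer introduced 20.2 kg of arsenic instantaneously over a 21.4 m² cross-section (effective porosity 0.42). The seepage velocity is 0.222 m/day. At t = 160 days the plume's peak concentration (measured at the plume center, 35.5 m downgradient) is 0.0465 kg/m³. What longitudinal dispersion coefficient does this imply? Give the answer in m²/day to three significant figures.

1.16 m²/day

At the plume center C_max = M/(n_e·A·√(4πDt)), so D = M²/(4πt·(n_e·A·C_max)²).
n_e·A·C_max = 0.42 × 21.4 × 0.0465 = 0.4179 kg/m.
D = 20.2²/(4π × 160 × 0.4179²) = 1.16 m²/day.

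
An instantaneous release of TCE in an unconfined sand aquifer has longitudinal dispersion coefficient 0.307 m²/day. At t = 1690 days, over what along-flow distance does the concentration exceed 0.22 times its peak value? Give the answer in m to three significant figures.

The plume is Gaussian with σ = √(2Dt) = √(2 × 0.307 × 1690) = 32.21 m.
C/C_peak = exp(−Δx²/(2σ²)) = 0.22 ⇒ Δx = σ·√(−2 ln 0.22) = 32.21 × 1.740 = 56.05 m.
Width = 2Δx = 112 m.

112 m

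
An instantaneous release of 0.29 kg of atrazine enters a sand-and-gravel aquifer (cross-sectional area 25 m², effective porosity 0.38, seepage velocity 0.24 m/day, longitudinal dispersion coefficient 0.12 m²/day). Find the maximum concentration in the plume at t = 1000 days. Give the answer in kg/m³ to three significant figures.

The peak of an instantaneous 1D plume sits at x = vt; there the Gaussian factor is 1 and C_max = M/(n_e·A·√(4πDt)), where n_e·A is the pore area the mass is dissolved in.
√(4πDt) = √(4π × 0.12 × 1000) = 38.83 m, so C_max = 0.29/(0.38 × 25 × 38.83) = 0.000786 kg/m³.

0.000786 kg/m³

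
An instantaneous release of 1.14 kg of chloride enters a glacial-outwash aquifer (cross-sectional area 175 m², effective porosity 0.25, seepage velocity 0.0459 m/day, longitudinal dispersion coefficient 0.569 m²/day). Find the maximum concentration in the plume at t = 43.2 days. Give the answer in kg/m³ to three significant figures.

The peak of an instantaneous 1D plume sits at x = vt; there the Gaussian factor is 1 and C_max = M/(n_e·A·√(4πDt)), where n_e·A is the pore area the mass is dissolved in.
√(4πDt) = √(4π × 0.569 × 43.2) = 17.58 m, so C_max = 1.14/(0.25 × 175 × 17.58) = 0.00148 kg/m³.

0.00148 kg/m³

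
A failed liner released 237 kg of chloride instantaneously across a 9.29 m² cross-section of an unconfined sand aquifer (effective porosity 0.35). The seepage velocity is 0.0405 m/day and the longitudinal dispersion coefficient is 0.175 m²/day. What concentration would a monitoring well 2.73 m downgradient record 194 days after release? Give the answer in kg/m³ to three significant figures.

2.91 kg/m³

For an instantaneous plane source, C(x,t) = M/(n_e·A·√(4πDt)) · exp(−(x−vt)²/(4Dt)), with n_e·A the pore (flow) area.
Plume center vt = 0.0405 × 194 = 7.857 m, so the well at 2.73 m is 5.127 m upgradient of the peak.
√(4πDt) = 20.65 m, giving peak height M/(n_e·A·√(4πDt)) = 237/(0.35 × 9.29 × 20.65) = 3.530 kg/m³.
(x−vt)²/(4Dt) = (-5.127)²/(4 × 0.175 × 194) = 0.1936; exp(−0.1936) = 0.8240.
C = 3.530 × 0.8240 = 2.91 kg/m³.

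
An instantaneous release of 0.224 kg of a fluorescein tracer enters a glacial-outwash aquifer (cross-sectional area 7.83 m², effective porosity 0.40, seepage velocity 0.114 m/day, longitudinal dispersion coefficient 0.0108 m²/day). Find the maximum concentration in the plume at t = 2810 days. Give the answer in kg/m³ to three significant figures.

0.00366 kg/m³

The peak of an instantaneous 1D plume sits at x = vt; there the Gaussian factor is 1 and C_max = M/(n_e·A·√(4πDt)), where n_e·A is the pore area the mass is dissolved in.
√(4πDt) = √(4π × 0.0108 × 2810) = 19.53 m, so C_max = 0.224/(0.40 × 7.83 × 19.53) = 0.00366 kg/m³.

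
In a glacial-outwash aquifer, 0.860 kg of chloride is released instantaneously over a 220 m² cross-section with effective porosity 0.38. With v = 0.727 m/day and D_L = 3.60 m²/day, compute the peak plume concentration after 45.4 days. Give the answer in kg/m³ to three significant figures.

The peak of an instantaneous 1D plume sits at x = vt; there the Gaussian factor is 1 and C_max = M/(n_e·A·√(4πDt)), where n_e·A is the pore area the mass is dissolved in.
√(4πDt) = √(4π × 3.60 × 45.4) = 45.32 m, so C_max = 0.860/(0.38 × 220 × 45.32) = 0.000227 kg/m³.

0.000227 kg/m³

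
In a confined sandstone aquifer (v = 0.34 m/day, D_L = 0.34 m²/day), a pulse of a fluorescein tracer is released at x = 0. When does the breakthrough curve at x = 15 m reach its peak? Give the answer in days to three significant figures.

For the 1D instantaneous-source solution, setting ∂C/∂t = 0 at fixed x gives v²t² + 2Dt − x² = 0, so t = (√(D² + v²x²) − D)/v².
√(D² + v²x²) = √(0.34² + 0.34² × 15²) = 5.111; v² = 0.1156.
t = (5.111 − 0.34)/0.1156 = 41.3 days (vs. the pure-advection estimate x/v = 44.1 d).

41.3 days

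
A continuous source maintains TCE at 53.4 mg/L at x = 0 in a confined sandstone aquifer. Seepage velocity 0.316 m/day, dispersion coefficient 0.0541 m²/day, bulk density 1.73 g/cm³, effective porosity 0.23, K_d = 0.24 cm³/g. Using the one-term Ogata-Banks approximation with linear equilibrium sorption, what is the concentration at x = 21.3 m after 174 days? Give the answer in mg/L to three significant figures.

13.7 mg/L

Retardation factor R = 1 + ρ_b·K_d/n = 1 + 1.73 × 0.24/0.23 = 2.805.
Sorption retards both mechanisms: v_R = v/R = 0.1127 m/day, D_R = D/R = 0.01929 m²/day.
v_R·t = 0.1127 × 174 = 19.6098 m; 2√(D_R t) = 3.664 m; argument = (21.3 − 19.6098)/3.664 = 0.4613.
C = C₀ × ½·erfc(0.4613) = 53.4 × 0.2571 = 13.7 mg/L.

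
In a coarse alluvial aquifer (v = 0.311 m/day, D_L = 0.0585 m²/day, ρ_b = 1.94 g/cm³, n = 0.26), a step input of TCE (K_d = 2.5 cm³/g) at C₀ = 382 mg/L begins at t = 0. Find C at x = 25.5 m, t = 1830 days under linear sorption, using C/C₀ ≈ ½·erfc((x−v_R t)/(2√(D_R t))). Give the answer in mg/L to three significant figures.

Retardation factor R = 1 + ρ_b·K_d/n = 1 + 1.94 × 2.5/0.26 = 19.65.
Sorption retards both mechanisms: v_R = v/R = 0.01583 m/day, D_R = D/R = 0.002977 m²/day.
v_R·t = 0.01583 × 1830 = 28.9689 m; 2√(D_R t) = 4.668 m; argument = (25.5 − 28.9689)/4.668 = -0.7431.
C = C₀ × ½·erfc(-0.7431) = 382 × 0.8533 = 326 mg/L.

326 mg/L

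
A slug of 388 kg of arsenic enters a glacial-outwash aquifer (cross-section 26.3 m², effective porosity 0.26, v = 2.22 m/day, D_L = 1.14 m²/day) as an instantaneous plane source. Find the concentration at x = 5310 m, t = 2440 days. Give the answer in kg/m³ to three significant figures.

For an instantaneous plane source, C(x,t) = M/(n_e·A·√(4πDt)) · exp(−(x−vt)²/(4Dt)), with n_e·A the pore (flow) area.
Plume center vt = 2.22 × 2440 = 5416.8 m, so the well at 5310 m is 106.8 m upgradient of the peak.
√(4πDt) = 187.0 m, giving peak height M/(n_e·A·√(4πDt)) = 388/(0.26 × 26.3 × 187.0) = 0.3034 kg/m³.
(x−vt)²/(4Dt) = (-106.8)²/(4 × 1.14 × 2440) = 1.025; exp(−1.025) = 0.3588.
C = 0.3034 × 0.3588 = 0.109 kg/m³.

0.109 kg/m³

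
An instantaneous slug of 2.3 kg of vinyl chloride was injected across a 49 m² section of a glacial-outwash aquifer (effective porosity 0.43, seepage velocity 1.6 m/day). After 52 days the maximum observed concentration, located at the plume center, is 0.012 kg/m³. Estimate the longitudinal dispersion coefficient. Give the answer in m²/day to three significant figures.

0.127 m²/day

At the plume center C_max = M/(n_e·A·√(4πDt)), so D = M²/(4πt·(n_e·A·C_max)²).
n_e·A·C_max = 0.43 × 49 × 0.012 = 0.2528 kg/m.
D = 2.3²/(4π × 52 × 0.2528²) = 0.127 m²/day.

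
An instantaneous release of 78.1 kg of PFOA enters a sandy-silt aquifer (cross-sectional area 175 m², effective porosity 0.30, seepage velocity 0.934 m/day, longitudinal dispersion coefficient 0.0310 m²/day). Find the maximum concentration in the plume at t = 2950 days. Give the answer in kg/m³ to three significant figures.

0.0439 kg/m³

The peak of an instantaneous 1D plume sits at x = vt; there the Gaussian factor is 1 and C_max = M/(n_e·A·√(4πDt)), where n_e·A is the pore area the mass is dissolved in.
√(4πDt) = √(4π × 0.0310 × 2950) = 33.90 m, so C_max = 78.1/(0.30 × 175 × 33.90) = 0.0439 kg/m³.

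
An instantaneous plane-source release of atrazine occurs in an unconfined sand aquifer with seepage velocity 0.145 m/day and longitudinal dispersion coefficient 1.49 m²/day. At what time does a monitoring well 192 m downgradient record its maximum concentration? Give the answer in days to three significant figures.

For the 1D instantaneous-source solution, setting ∂C/∂t = 0 at fixed x gives v²t² + 2Dt − x² = 0, so t = (√(D² + v²x²) − D)/v².
√(D² + v²x²) = √(1.49² + 0.145² × 192²) = 27.88; v² = 0.021025.
t = (27.88 − 1.49)/0.021025 = 1260 days (vs. the pure-advection estimate x/v = 1320 d).

1260 days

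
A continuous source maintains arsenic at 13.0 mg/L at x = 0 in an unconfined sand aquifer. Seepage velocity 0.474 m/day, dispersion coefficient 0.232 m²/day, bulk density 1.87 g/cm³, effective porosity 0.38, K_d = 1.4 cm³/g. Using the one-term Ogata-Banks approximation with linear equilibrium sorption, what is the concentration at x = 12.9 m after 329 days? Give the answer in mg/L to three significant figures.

Retardation factor R = 1 + ρ_b·K_d/n = 1 + 1.87 × 1.4/0.38 = 7.889.
Sorption retards both mechanisms: v_R = v/R = 0.06008 m/day, D_R = D/R = 0.02941 m²/day.
v_R·t = 0.06008 × 329 = 19.76632 m; 2√(D_R t) = 6.221 m; argument = (12.9 − 19.76632)/6.221 = -1.104.
C = C₀ × ½·erfc(-1.104) = 13.0 × 0.9408 = 12.2 mg/L.

12.2 mg/L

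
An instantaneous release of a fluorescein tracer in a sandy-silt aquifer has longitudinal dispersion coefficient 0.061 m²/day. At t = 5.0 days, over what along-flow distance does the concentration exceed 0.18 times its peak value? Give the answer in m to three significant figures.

The plume is Gaussian with σ = √(2Dt) = √(2 × 0.061 × 5.0) = 0.7810 m.
C/C_peak = exp(−Δx²/(2σ²)) = 0.18 ⇒ Δx = σ·√(−2 ln 0.18) = 0.7810 × 1.852 = 1.446 m.
Width = 2Δx = 2.89 m.

2.89 m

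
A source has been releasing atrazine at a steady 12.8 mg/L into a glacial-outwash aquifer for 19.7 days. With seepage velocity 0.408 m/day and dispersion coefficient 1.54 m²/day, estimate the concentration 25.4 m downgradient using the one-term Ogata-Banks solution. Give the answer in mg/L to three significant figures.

For a continuous step input, C/C₀ ≈ ½·erfc((x−vt)/(2√(Dt))).
vt = 0.408 × 19.7 = 8.0376 m and 2√(Dt) = 2√(1.54 × 19.7) = 11.02 m.
Argument (x−vt)/(2√(Dt)) = (25.4 − 8.0376)/11.02 = 1.576; ½·erfc(1.576) = 0.01291.
C = 12.8 × 0.01291 = 0.165 mg/L.

0.165 mg/L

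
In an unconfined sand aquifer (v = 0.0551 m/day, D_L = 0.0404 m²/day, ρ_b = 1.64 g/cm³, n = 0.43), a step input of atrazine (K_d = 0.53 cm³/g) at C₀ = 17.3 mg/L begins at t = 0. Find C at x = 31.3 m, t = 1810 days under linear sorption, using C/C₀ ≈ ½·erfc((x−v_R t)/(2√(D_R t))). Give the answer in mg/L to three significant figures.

Retardation factor R = 1 + ρ_b·K_d/n = 1 + 1.64 × 0.53/0.43 = 3.021.
Sorption retards both mechanisms: v_R = v/R = 0.01824 m/day, D_R = D/R = 0.01337 m²/day.
v_R·t = 0.01824 × 1810 = 33.0144 m; 2√(D_R t) = 9.839 m; argument = (31.3 − 33.0144)/9.839 = -0.1742.
C = C₀ × ½·erfc(-0.1742) = 17.3 × 0.5973 = 10.3 mg/L.

10.3 mg/L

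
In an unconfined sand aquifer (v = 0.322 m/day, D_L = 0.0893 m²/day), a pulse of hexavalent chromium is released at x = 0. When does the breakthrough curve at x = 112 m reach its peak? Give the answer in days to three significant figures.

For the 1D instantaneous-source solution, setting ∂C/∂t = 0 at fixed x gives v²t² + 2Dt − x² = 0, so t = (√(D² + v²x²) − D)/v².
√(D² + v²x²) = √(0.0893² + 0.322² × 112²) = 36.06; v² = 0.103684.
t = (36.06 − 0.0893)/0.103684 = 347 days (vs. the pure-advection estimate x/v = 348 d).

347 days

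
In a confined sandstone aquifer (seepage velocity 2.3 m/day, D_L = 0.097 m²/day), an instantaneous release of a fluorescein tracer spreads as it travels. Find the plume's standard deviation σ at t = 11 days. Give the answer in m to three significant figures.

1.46 m

Dispersive spreading gives a Gaussian with σ² = 2Dt; advection only shifts the center.
σ = √(2 × 0.097 × 11) = 1.46 m.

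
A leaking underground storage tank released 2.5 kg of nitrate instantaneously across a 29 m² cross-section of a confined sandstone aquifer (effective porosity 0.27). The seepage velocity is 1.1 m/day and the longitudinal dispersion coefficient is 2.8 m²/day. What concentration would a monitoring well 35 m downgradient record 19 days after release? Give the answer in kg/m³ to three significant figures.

0.00485 kg/m³

For an instantaneous plane source, C(x,t) = M/(n_e·A·√(4πDt)) · exp(−(x−vt)²/(4Dt)), with n_e·A the pore (flow) area.
Plume center vt = 1.1 × 19 = 20.9 m, so the well at 35 m is 14.1 m downgradient of the peak.
√(4πDt) = 25.86 m, giving peak height M/(n_e·A·√(4πDt)) = 2.5/(0.27 × 29 × 25.86) = 0.01235 kg/m³.
(x−vt)²/(4Dt) = (14.1)²/(4 × 2.8 × 19) = 0.9343; exp(−0.9343) = 0.3929.
C = 0.01235 × 0.3929 = 0.00485 kg/m³.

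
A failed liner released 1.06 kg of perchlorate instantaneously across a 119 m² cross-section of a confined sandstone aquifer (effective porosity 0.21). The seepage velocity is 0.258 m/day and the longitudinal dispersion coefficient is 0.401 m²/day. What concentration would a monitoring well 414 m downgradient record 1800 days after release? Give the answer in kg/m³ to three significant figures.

0.000185 kg/m³

For an instantaneous plane source, C(x,t) = M/(n_e·A·√(4πDt)) · exp(−(x−vt)²/(4Dt)), with n_e·A the pore (flow) area.
Plume center vt = 0.258 × 1800 = 464.4 m, so the well at 414 m is 50.4 m upgradient of the peak.
√(4πDt) = 95.24 m, giving peak height M/(n_e·A·√(4πDt)) = 1.06/(0.21 × 119 × 95.24) = 0.0004454 kg/m³.
(x−vt)²/(4Dt) = (-50.4)²/(4 × 0.401 × 1800) = 0.8798; exp(−0.8798) = 0.4149.
C = 0.0004454 × 0.4149 = 0.000185 kg/m³.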